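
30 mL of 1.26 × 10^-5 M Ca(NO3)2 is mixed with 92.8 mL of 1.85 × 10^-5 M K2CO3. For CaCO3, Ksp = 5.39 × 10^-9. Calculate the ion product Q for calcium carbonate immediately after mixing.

4.30e-11

Total volume = 30 + 92.8 = 122.8 mL.
[Ca^2+] = 1.26 × 10^-5 × (30/122.8) = 3.078 × 10^-6 M
[CO3^2-] = 1.85 × 10^-5 × (92.8/122.8) = 1.398 × 10^-5 M
CaCO3(s) ⇌ Ca^2+(aq) + CO3^2-(aq), so Q = [Ca^2+][CO3^2-]
Q = (3.078 × 10^-6)(1.398 × 10^-5) = 4.30 x 10^-11
Q < Ksp, so no precipitate of CaCO3 forms.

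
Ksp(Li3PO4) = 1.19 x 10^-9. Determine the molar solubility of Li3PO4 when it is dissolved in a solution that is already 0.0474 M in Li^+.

s = 1.12e-5 M

Li3PO4(s) <=> 3 Li^+(aq) + PO4^3-(aq)
Ksp = [Li^+]^3[PO4^3-]
Let s be the molar solubility in this solution. [Li^+] = 0.0474 + 3s ≈ 0.0474, [PO4^3-] = s (since the Li^+ already present dominates).
Ksp ≈ (0.0474)^3 × s
s = 1.12 × 10^-5 M
Check: 3s = 3.4 × 10^-5 ≪ 0.0474, so the approximation is valid.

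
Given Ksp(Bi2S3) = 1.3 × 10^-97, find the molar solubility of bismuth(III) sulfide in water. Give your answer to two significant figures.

Bi2S3(s) <=> 2 Bi^3+ + 3 S^2-
Ksp = [Bi^3+]^2[S^2-]^3
Let s = molar solubility. Then [Bi^3+] = 2s and [S^2-] = 3s.
Ksp = (2s)^2(3s)^3 = 108s^5
s^5 = 1.3 × 10^-97 / 108, so s = 1.6 x 10^-20 M

1.6 x 10^-20 M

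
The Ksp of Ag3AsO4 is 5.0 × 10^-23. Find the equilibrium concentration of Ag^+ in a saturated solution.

3.5e-6 M

Ag3AsO4(s) ⇌ 3 Ag^+(aq) + AsO4^3-(aq)
Ksp = [Ag^+]^3[AsO4^3-]
For each mole of Ag3AsO4 that dissolves: [Ag^+] = 3s, [AsO4^3-] = s.
Ksp = (3s)^3s = 27s^4
s^4 = 5.0 × 10^-23 / 27, so s = 1.17 × 10^-6 M
[Ag^+] = 3s = 3.5 x 10^-6 M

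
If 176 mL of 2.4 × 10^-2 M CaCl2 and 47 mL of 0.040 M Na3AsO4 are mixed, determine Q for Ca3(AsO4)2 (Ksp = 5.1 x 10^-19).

Total volume = 176 + 47 = 223 mL.
[Ca^2+] = 2.4 × 10^-2 × (176/223) = 1.89 × 10^-2 M
[AsO4^3-] = 4.0 × 10^-2 × (47/223) = 8.43 × 10^-3 M
Ca3(AsO4)2(s) ⇌ 3 Ca^2+ + 2 AsO4^3-, so Q = [Ca^2+]^3[AsO4^3-]^2
Q = (1.89 × 10^-2)^3(8.43 x 10^-3)^2 = 4.8 x 10^-10
Q > Ksp, so Ca3(AsO4)2 will precipitate.

Q ≈ 4.8 × 10^-10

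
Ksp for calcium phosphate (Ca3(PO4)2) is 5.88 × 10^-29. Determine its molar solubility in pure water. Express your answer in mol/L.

s = 8.86 × 10^-7 M

Ca3(PO4)2(s) ⇌ 3 Ca^2+(aq) + 2 PO4^3-(aq)
Ksp = [Ca^2+]^3[PO4^3-]^2
Let s = molar solubility. Then [Ca^2+] = 3s and [PO4^3-] = 2s.
Substituting: Ksp = (3s)^3(2s)^2 = 108s^5
Solving, s = (5.88 × 10^-29/108)^(1/5) = 8.86 × 10^-7 M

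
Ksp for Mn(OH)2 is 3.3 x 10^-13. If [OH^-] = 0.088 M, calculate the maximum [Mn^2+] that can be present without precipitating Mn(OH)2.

[Mn^2+] ≈ 4.3 x 10^-11 M

Mn(OH)2(s) <=> Mn^2+ + 2 OH^-
Ksp = [Mn^2+][OH^-]^2
Precipitation begins when Q = Ksp. With [OH^-] = 0.088 M:
3.3 x 10^-13 = (0.088)^2 × [Mn^2+]
[Mn^2+] = (3.3 x 10^-13 / 7.74 x 10^-3) = 4.3 × 10^-11 M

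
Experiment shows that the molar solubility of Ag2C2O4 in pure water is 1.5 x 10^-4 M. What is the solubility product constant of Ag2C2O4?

Ksp = 1.4e-11

Ag2C2O4(s) <=> 2 Ag^+(aq) + C2O4^2-(aq)
For each mole of Ag2C2O4 that dissolves: [Ag^+] = 2s, [C2O4^2-] = s.
Ksp = [Ag^+]^2[C2O4^2-]
Ksp = (2s)^2s = 4s^3
Ksp = 4 × (1.5 x 10^-4)^3 = 1.4 × 10^-11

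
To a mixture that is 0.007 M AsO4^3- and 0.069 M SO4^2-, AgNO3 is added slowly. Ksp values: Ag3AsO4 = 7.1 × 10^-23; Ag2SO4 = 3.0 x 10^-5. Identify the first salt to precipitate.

Each salt begins to precipitate when Q = Ksp, i.e. when [Ag^+] reaches its threshold.
For Ag3AsO4: 7.1 × 10^-23 = 0.007 × [Ag^+]^3  ⇒  [Ag^+] = 2.2 × 10^-7 M.
For Ag2SO4: 3.0 x 10^-5 = 0.069 × [Ag^+]^2  ⇒  [Ag^+] = 2.1 × 10^-2 M.
The salt with the lower threshold [Ag^+] precipitates first: Ag3AsO4.

Ag3AsO4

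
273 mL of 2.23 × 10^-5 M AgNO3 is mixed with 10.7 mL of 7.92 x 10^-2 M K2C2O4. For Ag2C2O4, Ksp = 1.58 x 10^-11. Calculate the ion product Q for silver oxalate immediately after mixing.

Q = 1.38 × 10^-12

Total volume = 273 + 10.7 = 283.7 mL.
[Ag^+] = 2.23 × 10^-5 × (273/283.7) = 2.146 x 10^-5 M
[C2O4^2-] = 7.92 x 10^-2 × (10.7/283.7) = 2.987 × 10^-3 M
Ag2C2O4(s) <=> 2 Ag^+ + C2O4^2-, so Q = [Ag^+]^2[C2O4^2-]
Q = (2.146 × 10^-5)^2(2.987 × 10^-3) = 1.38 × 10^-12
Q < Ksp, so no precipitate of Ag2C2O4 forms.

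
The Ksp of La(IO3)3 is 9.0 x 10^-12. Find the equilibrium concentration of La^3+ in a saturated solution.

La(IO3)3(s) ⇌ La^3+(aq) + 3 IO3^-(aq)
Ksp = [La^3+][IO3^-]^3
Let s = molar solubility. Then [La^3+] = s and [IO3^-] = 3s.
So Ksp = s × (3s)^3 = 27s^4
s = (9.0 x 10^-12 / 27)^(1/4) = 7.60 × 10^-4 M
[La^3+] = s = 7.6 x 10^-4 M

7.6 × 10^-4 M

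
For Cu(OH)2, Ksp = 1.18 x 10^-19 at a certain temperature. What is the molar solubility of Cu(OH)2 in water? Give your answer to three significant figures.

Cu(OH)2(s) ⇌ Cu^2+(aq) + 2 OH^-(aq)
Ksp = [Cu^2+][OH^-]^2
With molar solubility s: [Cu^2+] = s, [OH^-] = 2s.
Substituting: Ksp = s(2s)^2 = 4s^3
s = (1.18 x 10^-19 / 4)^(1/3) = 3.09 x 10^-7 M

s = 3.09 × 10^-7 M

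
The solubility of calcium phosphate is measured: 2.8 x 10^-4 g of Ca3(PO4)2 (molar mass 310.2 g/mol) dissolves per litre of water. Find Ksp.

Molar solubility s = (2.8 x 10^-4 g/L) / (310.2 g/mol) = 9.03 × 10^-7 M.
Ca3(PO4)2(s) ⇌ 3 Ca^2+(aq) + 2 PO4^3-(aq)
Let s = molar solubility. Then [Ca^2+] = 3s and [PO4^3-] = 2s.
Ksp = [Ca^2+]^3[PO4^3-]^2
So Ksp = (3s)^3 × (2s)^2 = 108s^5
With s = 9.03 × 10^-7: Ksp = 6.5 × 10^-29

Ksp = 6.5 × 10^-29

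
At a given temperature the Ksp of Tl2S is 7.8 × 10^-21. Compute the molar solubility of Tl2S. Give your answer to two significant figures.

s ≈ 1.2 x 10^-7 M

Tl2S(s) ⇌ 2 Tl^+ + S^2-
Ksp = [Tl^+]^2[S^2-]
For each mole of Tl2S that dissolves: [Tl^+] = 2s, [S^2-] = s.
So Ksp = (2s)^2 × s = 4s^3
Solving, s = (7.8 × 10^-21/4)^(1/3) = 1.2 x 10^-7 M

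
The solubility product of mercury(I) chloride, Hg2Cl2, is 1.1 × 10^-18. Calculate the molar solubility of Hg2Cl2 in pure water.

Hg2Cl2(s) ⇌ Hg2^2+(aq) + 2 Cl^-(aq)
Ksp = [Hg2^2+][Cl^-]^2
Let s = molar solubility. Then [Hg2^2+] = s and [Cl^-] = 2s.
Substituting: Ksp = s(2s)^2 = 4s^3
s^3 = 1.1 × 10^-18 / 4, so s = 6.5 x 10^-7 M

s ≈ 6.5 x 10^-7 M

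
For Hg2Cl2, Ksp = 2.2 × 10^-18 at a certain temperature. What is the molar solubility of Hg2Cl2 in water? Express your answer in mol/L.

Hg2Cl2(s) ⇌ Hg2^2+ + 2 Cl^-
Ksp = [Hg2^2+][Cl^-]^2
With molar solubility s: [Hg2^2+] = s, [Cl^-] = 2s.
Ksp = s(2s)^2 = 4s^3
s^3 = 2.2 × 10^-18 / 4, so s = 8.2 × 10^-7 M

s ≈ 8.2 × 10^-7 M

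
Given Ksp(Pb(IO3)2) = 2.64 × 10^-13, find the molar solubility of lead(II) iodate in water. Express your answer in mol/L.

Pb(IO3)2(s) <=> Pb^2+(aq) + 2 IO3^-(aq)
Ksp = [Pb^2+][IO3^-]^2
If s mol/L of Pb(IO3)2 dissolves, [Pb^2+] = s and [IO3^-] = 2s.
So Ksp = s × (2s)^2 = 4s^3
s^3 = 2.64 × 10^-13 / 4, so s = 4.04 × 10^-5 M

s ≈ 4.04 x 10^-5 M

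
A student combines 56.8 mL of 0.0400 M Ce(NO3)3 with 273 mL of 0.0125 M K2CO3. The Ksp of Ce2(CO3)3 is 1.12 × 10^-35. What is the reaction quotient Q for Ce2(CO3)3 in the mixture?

Total volume = 56.8 + 273 = 329.8 mL.
[Ce^3+] = 4.00 × 10^-2 × (56.8/329.8) = 6.889 × 10^-3 M
[CO3^2-] = 1.25 x 10^-2 × (273/329.8) = 1.035 × 10^-2 M
Ce2(CO3)3(s) ⇌ 2 Ce^3+ + 3 CO3^2-, so Q = [Ce^3+]^2[CO3^2-]^3
Q = (6.889 x 10^-3)^2(1.035 × 10^-2)^3 = 5.26 × 10^-11
Q > Ksp, so Ce2(CO3)3 will precipitate.

5.26 × 10^-11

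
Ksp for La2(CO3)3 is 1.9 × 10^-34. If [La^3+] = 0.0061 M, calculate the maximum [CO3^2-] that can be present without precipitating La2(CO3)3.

La2(CO3)3(s) ⇌ 2 La^3+ + 3 CO3^2-
Ksp = [La^3+]^2[CO3^2-]^3
Precipitation begins when Q = Ksp. With [La^3+] = 0.0061 M:
1.9 × 10^-34 = (0.0061)^2 × [CO3^2-]^3
[CO3^2-] = (1.9 × 10^-34 / 3.72 × 10^-5)^(1/3) = 1.7 × 10^-10 M

[CO3^2-] = 1.7 × 10^-10 M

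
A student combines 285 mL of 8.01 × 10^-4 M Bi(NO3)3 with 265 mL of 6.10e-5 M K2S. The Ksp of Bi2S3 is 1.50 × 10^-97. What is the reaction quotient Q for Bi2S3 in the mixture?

Q = 4.37e-21

Total volume = 285 + 265 = 550 mL.
[Bi^3+] = 8.01 × 10^-4 × (285/550) = 4.151 × 10^-4 M
[S^2-] = 6.10 × 10^-5 × (265/550) = 2.939 x 10^-5 M
Bi2S3(s) ⇌ 2 Bi^3+ + 3 S^2-, so Q = [Bi^3+]^2[S^2-]^3
Q = (4.151 x 10^-4)^2(2.939 x 10^-5)^3 = 4.37 x 10^-21
Q > Ksp, so Bi2S3 will precipitate.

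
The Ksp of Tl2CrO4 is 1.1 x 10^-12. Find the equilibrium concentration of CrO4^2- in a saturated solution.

[CrO4^2-] ≈ 6.5 x 10^-5 M

Tl2CrO4(s) ⇌ 2 Tl^+(aq) + CrO4^2-(aq)
Ksp = [Tl^+]^2[CrO4^2-]
Let s = molar solubility. Then [Tl^+] = 2s and [CrO4^2-] = s.
Ksp = (2s)^2s = 4s^3
s = (1.1 x 10^-12 / 4)^(1/3) = 6.50 x 10^-5 M
[CrO4^2-] = s = 6.5 x 10^-5 M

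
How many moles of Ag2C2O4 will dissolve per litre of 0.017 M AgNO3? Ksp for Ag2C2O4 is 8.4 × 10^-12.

Ag2C2O4(s) ⇌ 2 Ag^+(aq) + C2O4^2-(aq)
Ksp = [Ag^+]^2[C2O4^2-]
Let s = moles of Ag2C2O4 that dissolve per litre. [Ag^+] = 0.017 + 2s ≈ 0.017, [C2O4^2-] = s (since Ag^+ from AgNO3 dominates).
Ksp ≈ (0.017)^2 × s
s = 2.9 × 10^-8 M
Check: 2s = 5.8 × 10^-8 ≪ 0.017, so the approximation is valid.

s ≈ 2.9 × 10^-8 M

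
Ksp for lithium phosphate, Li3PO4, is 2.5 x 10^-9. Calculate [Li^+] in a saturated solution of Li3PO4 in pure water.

9.3 x 10^-3 M

Li3PO4(s) ⇌ 3 Li^+ + PO4^3-
Ksp = [Li^+]^3[PO4^3-]
For each mole of Li3PO4 that dissolves: [Li^+] = 3s, [PO4^3-] = s.
So Ksp = (3s)^3 × s = 27s^4
Solving, s = (2.5 x 10^-9/27)^(1/4) = 3.10 × 10^-3 M
[Li^+] = 3s = 9.3 × 10^-3 M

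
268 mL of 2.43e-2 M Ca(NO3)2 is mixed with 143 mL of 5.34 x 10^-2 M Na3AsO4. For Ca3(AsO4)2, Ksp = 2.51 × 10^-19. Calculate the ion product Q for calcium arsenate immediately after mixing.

Total volume = 268 + 143 = 411 mL.
[Ca^2+] = 2.43 x 10^-2 × (268/411) = 1.585 x 10^-2 M
[AsO4^3-] = 5.34 × 10^-2 × (143/411) = 1.858 × 10^-2 M
Ca3(AsO4)2(s) ⇌ 3 Ca^2+ + 2 AsO4^3-, so Q = [Ca^2+]^3[AsO4^3-]^2
Q = (1.585 x 10^-2)^3(1.858 × 10^-2)^2 = 1.37 x 10^-9
Q > Ksp, so Ca3(AsO4)2 will precipitate.

1.37e-9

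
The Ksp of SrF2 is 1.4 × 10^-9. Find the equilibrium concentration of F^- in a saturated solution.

[F^-] ≈ 1.4e-3 M

SrF2(s) <=> Sr^2+(aq) + 2 F^-(aq)
Ksp = [Sr^2+][F^-]^2
If s mol/L of SrF2 dissolves, [Sr^2+] = s and [F^-] = 2s.
Substituting: Ksp = s(2s)^2 = 4s^3
s = (1.4 × 10^-9 / 4)^(1/3) = 7.05 × 10^-4 M
[F^-] = 2s = 1.4 × 10^-3 M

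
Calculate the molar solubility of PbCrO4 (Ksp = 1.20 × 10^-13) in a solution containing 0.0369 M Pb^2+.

PbCrO4(s) ⇌ Pb^2+(aq) + CrO4^2-(aq)
Ksp = [Pb^2+][CrO4^2-]
Let s = moles of PbCrO4 that dissolve per litre. [Pb^2+] = 0.0369 + s ≈ 0.0369, [CrO4^2-] = s (Ksp is small, so little additional dissolves).
Ksp ≈ 0.0369 × s
s = 3.25 × 10^-12 M
Check: s = 3.3 × 10^-12 ≪ 0.0369, so the approximation is valid.

s = 3.25 x 10^-12 M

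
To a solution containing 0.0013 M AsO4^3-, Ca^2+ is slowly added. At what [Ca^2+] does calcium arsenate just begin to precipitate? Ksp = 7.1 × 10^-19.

[Ca^2+] ≈ 7.5 × 10^-5 M

Ca3(AsO4)2(s) ⇌ 3 Ca^2+(aq) + 2 AsO4^3-(aq)
Ksp = [Ca^2+]^3[AsO4^3-]^2
Precipitation begins when Q = Ksp. With [AsO4^3-] = 0.0013 M:
7.1 × 10^-19 = (0.0013)^2 × [Ca^2+]^3
[Ca^2+] = (7.1 × 10^-19 / 1.69 × 10^-6)^(1/3) = 7.5 × 10^-5 M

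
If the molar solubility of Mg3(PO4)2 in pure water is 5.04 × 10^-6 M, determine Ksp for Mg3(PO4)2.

Mg3(PO4)2(s) ⇌ 3 Mg^2+(aq) + 2 PO4^3-(aq)
For each mole of Mg3(PO4)2 that dissolves: [Mg^2+] = 3s, [PO4^3-] = 2s.
Ksp = [Mg^2+]^3[PO4^3-]^2
Ksp = (3s)^3(2s)^2 = 108s^5
With s = 5.04 × 10^-6: Ksp = 3.51 × 10^-25

Ksp = 3.51 × 10^-25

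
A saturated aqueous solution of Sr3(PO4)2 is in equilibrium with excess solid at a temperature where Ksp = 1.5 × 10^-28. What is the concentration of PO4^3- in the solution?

[PO4^3-] ≈ 2.1 × 10^-6 M

Sr3(PO4)2(s) ⇌ 3 Sr^2+ + 2 PO4^3-
Ksp = [Sr^2+]^3[PO4^3-]^2
For each mole of Sr3(PO4)2 that dissolves: [Sr^2+] = 3s, [PO4^3-] = 2s.
Ksp = (3s)^3(2s)^2 = 108s^5
s^5 = 1.5 × 10^-28 / 108, so s = 1.07 × 10^-6 M
[PO4^3-] = 2s = 2.1 × 10^-6 M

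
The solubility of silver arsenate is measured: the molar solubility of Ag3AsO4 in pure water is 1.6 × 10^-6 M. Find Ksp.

Ag3AsO4(s) <=> 3 Ag^+(aq) + AsO4^3-(aq)
If s mol/L of Ag3AsO4 dissolves, [Ag^+] = 3s and [AsO4^3-] = s.
Ksp = [Ag^+]^3[AsO4^3-]
Ksp = (3s)^3s = 27s^4
Ksp = 27 × (1.6 x 10^-6)^4 = 1.8 × 10^-22

Ksp ≈ 1.8e-22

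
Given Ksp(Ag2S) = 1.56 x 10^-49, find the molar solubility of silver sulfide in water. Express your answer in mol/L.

s = 3.39 × 10^-17 M

Ag2S(s) ⇌ 2 Ag^+(aq) + S^2-(aq)
Ksp = [Ag^+]^2[S^2-]
For each mole of Ag2S that dissolves: [Ag^+] = 2s, [S^2-] = s.
Substituting: Ksp = (2s)^2s = 4s^3
s = (1.56 x 10^-49 / 4)^(1/3) = 3.39 x 10^-17 M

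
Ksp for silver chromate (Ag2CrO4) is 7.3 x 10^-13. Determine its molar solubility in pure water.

s = 5.7e-5 M

Ag2CrO4(s) <=> 2 Ag^+(aq) + CrO4^2-(aq)
Ksp = [Ag^+]^2[CrO4^2-]
If s mol/L of Ag2CrO4 dissolves, [Ag^+] = 2s and [CrO4^2-] = s.
So Ksp = (2s)^2 × s = 4s^3
s = (7.3 x 10^-13 / 4)^(1/3) = 5.7 × 10^-5 M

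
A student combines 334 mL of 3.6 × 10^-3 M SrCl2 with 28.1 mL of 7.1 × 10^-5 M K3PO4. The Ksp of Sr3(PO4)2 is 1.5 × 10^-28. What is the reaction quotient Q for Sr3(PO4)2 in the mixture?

1.1e-18

Total volume = 334 + 28.1 = 362.1 mL.
[Sr^2+] = 3.6 × 10^-3 × (334/362.1) = 3.32 × 10^-3 M
[PO4^3-] = 7.1 × 10^-5 × (28.1/362.1) = 5.51 x 10^-6 M
Sr3(PO4)2(s) <=> 3 Sr^2+(aq) + 2 PO4^3-(aq), so Q = [Sr^2+]^3[PO4^3-]^2
Q = (3.32 x 10^-3)^3(5.51 × 10^-6)^2 = 1.1 x 10^-18
Q > Ksp, so Sr3(PO4)2 will precipitate.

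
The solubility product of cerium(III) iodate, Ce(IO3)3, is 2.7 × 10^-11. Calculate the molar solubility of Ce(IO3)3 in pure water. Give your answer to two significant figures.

Ce(IO3)3(s) <=> Ce^3+(aq) + 3 IO3^-(aq)
Ksp = [Ce^3+][IO3^-]^3
For each mole of Ce(IO3)3 that dissolves: [Ce^3+] = s, [IO3^-] = 3s.
So Ksp = s × (3s)^3 = 27s^4
s = (2.7 × 10^-11 / 27)^(1/4) = 1.0 x 10^-3 M

s ≈ 1.0 × 10^-3 M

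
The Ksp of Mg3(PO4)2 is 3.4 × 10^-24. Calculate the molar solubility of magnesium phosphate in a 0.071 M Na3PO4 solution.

s ≈ 2.9 x 10^-8 M

Mg3(PO4)2(s) ⇌ 3 Mg^2+(aq) + 2 PO4^3-(aq)
Ksp = [Mg^2+]^3[PO4^3-]^2
Let s be the molar solubility in this solution. [Mg^2+] = 3s, [PO4^3-] = 0.071 + 2s ≈ 0.071 (common-ion effect: PO4^3- is already 0.071 M).
Ksp ≈ (3s)^3 × (0.071)^2
s = 2.9 x 10^-8 M
Check: 2s = 5.8 × 10^-8 ≪ 0.071, so the approximation is valid.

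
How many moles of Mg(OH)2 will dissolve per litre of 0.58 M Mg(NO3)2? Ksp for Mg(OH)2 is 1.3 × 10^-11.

Mg(OH)2(s) <=> Mg^2+(aq) + 2 OH^-(aq)
Ksp = [Mg^2+][OH^-]^2
Let s = moles of Mg(OH)2 that dissolve per litre. [Mg^2+] = 0.58 + s ≈ 0.58, [OH^-] = 2s (Ksp is small, so little additional dissolves).
Ksp ≈ 0.58 × (2s)^2
s = 2.4 x 10^-6 M
Check: s = 2.4 x 10^-6 ≪ 0.58, so the approximation is valid.

2.4 × 10^-6 M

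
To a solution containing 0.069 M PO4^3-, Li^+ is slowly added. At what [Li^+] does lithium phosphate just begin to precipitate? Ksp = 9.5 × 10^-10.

Li3PO4(s) ⇌ 3 Li^+(aq) + PO4^3-(aq)
Ksp = [Li^+]^3[PO4^3-]
Precipitation begins when Q = Ksp. With [PO4^3-] = 0.069 M:
9.5 × 10^-10 = (0.069) × [Li^+]^3
[Li^+] = (9.5 × 10^-10 / 6.9 x 10^-2)^(1/3) = 2.4 × 10^-3 M

[Li^+] ≈ 2.4 × 10^-3 M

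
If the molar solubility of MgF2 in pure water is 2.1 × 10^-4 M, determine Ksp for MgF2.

Ksp = 3.7 × 10^-11

MgF2(s) <=> Mg^2+ + 2 F^-
Let s = molar solubility. Then [Mg^2+] = s and [F^-] = 2s.
Ksp = [Mg^2+][F^-]^2
So Ksp = s × (2s)^2 = 4s^3
With s = 2.1 × 10^-4: Ksp = 3.7 x 10^-11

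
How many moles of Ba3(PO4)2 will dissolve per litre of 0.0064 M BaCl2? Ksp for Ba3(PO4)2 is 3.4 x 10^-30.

Ba3(PO4)2(s) ⇌ 3 Ba^2+ + 2 PO4^3-
Ksp = [Ba^2+]^3[PO4^3-]^2
Let s = moles of Ba3(PO4)2 that dissolve per litre. [Ba^2+] = 0.0064 + 3s ≈ 0.0064, [PO4^3-] = 2s (Ksp is small, so little additional dissolves).
Ksp ≈ (0.0064)^3 × (2s)^2
s = 1.8 × 10^-12 M
Check: 3s = 5.4 x 10^-12 ≪ 0.0064, so the approximation is valid.

s = 1.8e-12 M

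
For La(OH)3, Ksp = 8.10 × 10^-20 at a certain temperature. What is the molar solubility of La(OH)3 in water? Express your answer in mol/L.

7.40e-6 M

La(OH)3(s) <=> La^3+ + 3 OH^-
Ksp = [La^3+][OH^-]^3
Let s = molar solubility. Then [La^3+] = s and [OH^-] = 3s.
Substituting: Ksp = s(3s)^3 = 27s^4
s^4 = 8.10 × 10^-20 / 27, so s = 7.40 x 10^-6 M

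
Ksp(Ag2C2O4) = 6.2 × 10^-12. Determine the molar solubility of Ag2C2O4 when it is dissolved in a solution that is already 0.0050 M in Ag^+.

Ag2C2O4(s) ⇌ 2 Ag^+(aq) + C2O4^2-(aq)
Ksp = [Ag^+]^2[C2O4^2-]
Let s = moles of Ag2C2O4 that dissolve per litre. [Ag^+] = 0.0050 + 2s ≈ 0.0050, [C2O4^2-] = s (since the Ag^+ already present dominates).
Ksp ≈ (0.0050)^2 × s
s = 2.5 x 10^-7 M
Check: 2s = 5.0 × 10^-7 ≪ 0.0050, so the approximation is valid.

s = 2.5e-7 M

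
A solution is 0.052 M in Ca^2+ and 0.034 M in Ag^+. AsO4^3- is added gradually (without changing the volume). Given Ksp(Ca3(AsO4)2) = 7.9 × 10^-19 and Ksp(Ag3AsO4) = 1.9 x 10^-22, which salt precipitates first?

Precipitation of each salt starts when its ion product equals its Ksp.
For Ca3(AsO4)2: 7.9 × 10^-19 = (0.052)^3 × [AsO4^3-]^2  ⇒  [AsO4^3-] = 7.5 × 10^-8 M.
For Ag3AsO4: 1.9 x 10^-22 = (0.034)^3 × [AsO4^3-]  ⇒  [AsO4^3-] = 4.8 x 10^-18 M.
The salt with the lower threshold [AsO4^3-] precipitates first: Ag3AsO4.

Ag3AsO4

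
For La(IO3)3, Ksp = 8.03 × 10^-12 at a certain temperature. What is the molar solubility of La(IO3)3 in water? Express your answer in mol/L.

s ≈ 7.38 x 10^-4 M

La(IO3)3(s) ⇌ La^3+ + 3 IO3^-
Ksp = [La^3+][IO3^-]^3
With molar solubility s: [La^3+] = s, [IO3^-] = 3s.
Substituting: Ksp = s(3s)^3 = 27s^4
Solving, s = (8.03 × 10^-12/27)^(1/4) = 7.38 x 10^-4 M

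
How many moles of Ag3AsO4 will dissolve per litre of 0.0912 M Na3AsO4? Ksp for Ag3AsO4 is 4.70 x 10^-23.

s ≈ 2.67 x 10^-8 M

Ag3AsO4(s) ⇌ 3 Ag^+ + AsO4^3-
Ksp = [Ag^+]^3[AsO4^3-]
Let s = moles of Ag3AsO4 that dissolve per litre. [Ag^+] = 3s, [AsO4^3-] = 0.0912 + s ≈ 0.0912 (Ksp is small, so little additional dissolves).
Ksp ≈ (3s)^3 × 0.0912
s = 2.67 × 10^-8 M
Check: s = 2.7 × 10^-8 ≪ 0.0912, so the approximation is valid.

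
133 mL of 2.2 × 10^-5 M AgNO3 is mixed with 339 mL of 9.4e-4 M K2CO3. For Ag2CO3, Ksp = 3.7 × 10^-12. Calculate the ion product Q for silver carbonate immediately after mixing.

Total volume = 133 + 339 = 472 mL.
[Ag^+] = 2.2 x 10^-5 × (133/472) = 6.20 x 10^-6 M
[CO3^2-] = 9.4 × 10^-4 × (339/472) = 6.75 × 10^-4 M
Ag2CO3(s) <=> 2 Ag^+(aq) + CO3^2-(aq), so Q = [Ag^+]^2[CO3^2-]
Q = (6.20 x 10^-6)^2(6.75 × 10^-4) = 2.6 × 10^-14
Q < Ksp, so no precipitate of Ag2CO3 forms.

Q ≈ 2.6 x 10^-14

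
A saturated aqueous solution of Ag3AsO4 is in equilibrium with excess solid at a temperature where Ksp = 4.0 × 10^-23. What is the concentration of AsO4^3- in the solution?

[AsO4^3-] = 1.1 × 10^-6 M

Ag3AsO4(s) <=> 3 Ag^+ + AsO4^3-
Ksp = [Ag^+]^3[AsO4^3-]
Let s = molar solubility. Then [Ag^+] = 3s and [AsO4^3-] = s.
Substituting: Ksp = (3s)^3s = 27s^4
Solving, s = (4.0 × 10^-23/27)^(1/4) = 1.10 x 10^-6 M
[AsO4^3-] = s = 1.1 × 10^-6 M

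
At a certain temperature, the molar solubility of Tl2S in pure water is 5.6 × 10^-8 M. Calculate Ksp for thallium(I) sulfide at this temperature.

7.0 × 10^-22

Tl2S(s) ⇌ 2 Tl^+(aq) + S^2-(aq)
Let s = molar solubility. Then [Tl^+] = 2s and [S^2-] = s.
Ksp = [Tl^+]^2[S^2-]
Ksp = (2s)^2s = 4s^3
With s = 5.6 × 10^-8: Ksp = 7.0 × 10^-22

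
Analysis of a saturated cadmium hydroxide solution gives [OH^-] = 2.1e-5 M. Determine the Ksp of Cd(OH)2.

Cd(OH)2(s) ⇌ Cd^2+(aq) + 2 OH^-(aq)
Stoichiometry gives [Cd^2+] = (1/2)[OH^-] = 1.05 x 10^-5 M.
Ksp = [Cd^2+][OH^-]^2
Ksp = 1.05 × 10^-5 × (2.1 × 10^-5)^2 = 4.6 × 10^-15

Ksp ≈ 4.6 x 10^-15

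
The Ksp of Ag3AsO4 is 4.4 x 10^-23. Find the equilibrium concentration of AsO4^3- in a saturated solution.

Ag3AsO4(s) ⇌ 3 Ag^+(aq) + AsO4^3-(aq)
Ksp = [Ag^+]^3[AsO4^3-]
For each mole of Ag3AsO4 that dissolves: [Ag^+] = 3s, [AsO4^3-] = s.
Substituting: Ksp = (3s)^3s = 27s^4
Solving, s = (4.4 x 10^-23/27)^(1/4) = 1.13 × 10^-6 M
[AsO4^3-] = s = 1.1 × 10^-6 M

1.1 x 10^-6 M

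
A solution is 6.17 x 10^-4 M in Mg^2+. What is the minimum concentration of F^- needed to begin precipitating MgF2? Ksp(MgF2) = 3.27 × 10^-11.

[F^-] ≈ 2.30 x 10^-4 M

MgF2(s) ⇌ Mg^2+ + 2 F^-
Ksp = [Mg^2+][F^-]^2
Precipitation begins when Q = Ksp. With [Mg^2+] = 6.17 x 10^-4 M:
3.27 × 10^-11 = (6.17 x 10^-4) × [F^-]^2
[F^-] = (3.27 × 10^-11 / 6.17 × 10^-4)^(1/2) = 2.30 × 10^-4 M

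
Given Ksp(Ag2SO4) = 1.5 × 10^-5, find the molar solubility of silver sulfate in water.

Ag2SO4(s) ⇌ 2 Ag^+(aq) + SO4^2-(aq)
Ksp = [Ag^+]^2[SO4^2-]
Let s = molar solubility. Then [Ag^+] = 2s and [SO4^2-] = s.
Ksp = (2s)^2s = 4s^3
s = (1.5 × 10^-5 / 4)^(1/3) = 1.6 x 10^-2 M

1.6 × 10^-2 M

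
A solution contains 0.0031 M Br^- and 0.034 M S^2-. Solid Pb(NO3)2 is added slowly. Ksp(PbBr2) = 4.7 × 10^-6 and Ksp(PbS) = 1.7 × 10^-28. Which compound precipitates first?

PbS

Each salt begins to precipitate when Q = Ksp, i.e. when [Pb^2+] reaches its threshold.
For PbBr2: 4.7 × 10^-6 = (0.0031)^2 × [Pb^2+]  ⇒  [Pb^2+] = 4.9 × 10^-1 M.
For PbS: 1.7 × 10^-28 = 0.034 × [Pb^2+]  ⇒  [Pb^2+] = 5.0 × 10^-27 M.
The salt with the lower threshold [Pb^2+] precipitates first: PbS.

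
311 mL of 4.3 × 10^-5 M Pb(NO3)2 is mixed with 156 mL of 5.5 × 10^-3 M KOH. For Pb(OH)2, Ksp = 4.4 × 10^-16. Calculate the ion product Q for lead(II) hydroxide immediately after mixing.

Q = 9.7 × 10^-11

Total volume = 311 + 156 = 467 mL.
[Pb^2+] = 4.3 x 10^-5 × (311/467) = 2.86 × 10^-5 M
[OH^-] = 5.5 x 10^-3 × (156/467) = 1.84 × 10^-3 M
Pb(OH)2(s) <=> Pb^2+(aq) + 2 OH^-(aq), so Q = [Pb^2+][OH^-]^2
Q = (2.86 × 10^-5)(1.84 × 10^-3)^2 = 9.7 x 10^-11
Q > Ksp, so Pb(OH)2 will precipitate.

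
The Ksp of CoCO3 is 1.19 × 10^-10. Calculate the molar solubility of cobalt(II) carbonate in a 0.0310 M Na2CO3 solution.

s ≈ 3.84 x 10^-9 M

CoCO3(s) <=> Co^2+(aq) + CO3^2-(aq)
Ksp = [Co^2+][CO3^2-]
Let s = moles of CoCO3 that dissolve per litre. [Co^2+] = s, [CO3^2-] = 0.0310 + s ≈ 0.0310 (common-ion effect: CO3^2- is already 0.0310 M).
Ksp ≈ s × 0.0310
s = 3.84 × 10^-9 M
Check: s = 3.8 x 10^-9 ≪ 0.0310, so the approximation is valid.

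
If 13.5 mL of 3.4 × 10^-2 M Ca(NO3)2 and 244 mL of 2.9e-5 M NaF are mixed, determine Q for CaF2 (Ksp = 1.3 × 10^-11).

1.3e-12

Total volume = 13.5 + 244 = 257.5 mL.
[Ca^2+] = 3.4 × 10^-2 × (13.5/257.5) = 1.78 x 10^-3 M
[F^-] = 2.9 × 10^-5 × (244/257.5) = 2.75 × 10^-5 M
CaF2(s) ⇌ Ca^2+(aq) + 2 F^-(aq), so Q = [Ca^2+][F^-]^2
Q = (1.78 x 10^-3)(2.75 x 10^-5)^2 = 1.3 x 10^-12
Q < Ksp, so no precipitate of CaF2 forms.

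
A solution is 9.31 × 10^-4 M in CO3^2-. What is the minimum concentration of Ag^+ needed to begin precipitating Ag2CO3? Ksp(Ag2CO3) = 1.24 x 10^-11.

1.15 × 10^-4 M

Ag2CO3(s) ⇌ 2 Ag^+ + CO3^2-
Ksp = [Ag^+]^2[CO3^2-]
Precipitation begins when Q = Ksp. With [CO3^2-] = 9.31 × 10^-4 M:
1.24 x 10^-11 = (9.31 × 10^-4) × [Ag^+]^2
[Ag^+] = (1.24 x 10^-11 / 9.31 × 10^-4)^(1/2) = 1.15 × 10^-4 M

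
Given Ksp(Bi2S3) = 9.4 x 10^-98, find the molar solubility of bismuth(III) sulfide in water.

s = 1.5 x 10^-20 M

Bi2S3(s) ⇌ 2 Bi^3+ + 3 S^2-
Ksp = [Bi^3+]^2[S^2-]^3
Let s = molar solubility. Then [Bi^3+] = 2s and [S^2-] = 3s.
Ksp = (2s)^2(3s)^3 = 108s^5
s^5 = 9.4 x 10^-98 / 108, so s = 1.5 x 10^-20 M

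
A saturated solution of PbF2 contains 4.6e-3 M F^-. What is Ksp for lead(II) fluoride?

4.9e-8

PbF2(s) ⇌ Pb^2+(aq) + 2 F^-(aq)
Stoichiometry gives [Pb^2+] = (1/2)[F^-] = 2.30 × 10^-3 M.
Ksp = [Pb^2+][F^-]^2
Ksp = 2.30 x 10^-3 × (4.6 × 10^-3)^2 = 4.9 × 10^-8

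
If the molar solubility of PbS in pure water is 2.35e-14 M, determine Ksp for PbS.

Ksp ≈ 5.52e-28

PbS(s) ⇌ Pb^2+(aq) + S^2-(aq)
With molar solubility s: [Pb^2+] = s, [S^2-] = s.
Ksp = [Pb^2+][S^2-]
Ksp = (s)(s) = s^2
Ksp = (2.35 × 10^-14)^2 = 5.52 × 10^-28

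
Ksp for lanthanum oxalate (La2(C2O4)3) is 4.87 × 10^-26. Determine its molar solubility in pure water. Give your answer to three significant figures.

s = 3.39 × 10^-6 M

La2(C2O4)3(s) ⇌ 2 La^3+ + 3 C2O4^2-
Ksp = [La^3+]^2[C2O4^2-]^3
For each mole of La2(C2O4)3 that dissolves: [La^3+] = 2s, [C2O4^2-] = 3s.
So Ksp = (2s)^2 × (3s)^3 = 108s^5
s = (4.87 × 10^-26 / 108)^(1/5) = 3.39 x 10^-6 M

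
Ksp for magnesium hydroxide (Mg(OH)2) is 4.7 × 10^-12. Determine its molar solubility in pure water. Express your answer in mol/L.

Mg(OH)2(s) ⇌ Mg^2+ + 2 OH^-
Ksp = [Mg^2+][OH^-]^2
Let s = molar solubility. Then [Mg^2+] = s and [OH^-] = 2s.
So Ksp = s × (2s)^2 = 4s^3
s = (4.7 × 10^-12 / 4)^(1/3) = 1.1 × 10^-4 M

s = 1.1 × 10^-4 M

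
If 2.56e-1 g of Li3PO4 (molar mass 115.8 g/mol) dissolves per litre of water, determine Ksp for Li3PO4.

6.45e-10

Molar solubility s = (2.56 × 10^-1 g/L) / (115.8 g/mol) = 2.211 × 10^-3 M.
Li3PO4(s) ⇌ 3 Li^+ + PO4^3-
If s mol/L of Li3PO4 dissolves, [Li^+] = 3s and [PO4^3-] = s.
Ksp = [Li^+]^3[PO4^3-]
So Ksp = (3s)^3 × s = 27s^4
With s = 2.211 × 10^-3: Ksp = 6.45 × 10^-10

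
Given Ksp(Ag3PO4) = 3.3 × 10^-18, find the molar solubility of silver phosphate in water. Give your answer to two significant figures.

s = 1.9 × 10^-5 M

Ag3PO4(s) <=> 3 Ag^+(aq) + PO4^3-(aq)
Ksp = [Ag^+]^3[PO4^3-]
For each mole of Ag3PO4 that dissolves: [Ag^+] = 3s, [PO4^3-] = s.
Ksp = (3s)^3s = 27s^4
Solving, s = (3.3 × 10^-18/27)^(1/4) = 1.9 × 10^-5 M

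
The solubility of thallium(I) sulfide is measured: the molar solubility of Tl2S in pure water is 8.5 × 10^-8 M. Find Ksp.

Ksp ≈ 2.5e-21

Tl2S(s) ⇌ 2 Tl^+(aq) + S^2-(aq)
Let s = molar solubility. Then [Tl^+] = 2s and [S^2-] = s.
Ksp = [Tl^+]^2[S^2-]
Ksp = (2s)^2s = 4s^3
With s = 8.5 x 10^-8: Ksp = 2.5 × 10^-21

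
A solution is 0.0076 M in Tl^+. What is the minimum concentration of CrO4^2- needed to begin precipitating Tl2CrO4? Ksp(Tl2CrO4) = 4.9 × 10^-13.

[CrO4^2-] ≈ 8.5 x 10^-9 M

Tl2CrO4(s) ⇌ 2 Tl^+(aq) + CrO4^2-(aq)
Ksp = [Tl^+]^2[CrO4^2-]
Precipitation begins when Q = Ksp. With [Tl^+] = 0.0076 M:
4.9 × 10^-13 = (0.0076)^2 × [CrO4^2-]
[CrO4^2-] = (4.9 × 10^-13 / 5.78 x 10^-5) = 8.5 × 10^-9 M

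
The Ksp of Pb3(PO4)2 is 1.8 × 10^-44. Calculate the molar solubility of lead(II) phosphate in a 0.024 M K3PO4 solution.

Pb3(PO4)2(s) ⇌ 3 Pb^2+(aq) + 2 PO4^3-(aq)
Ksp = [Pb^2+]^3[PO4^3-]^2
Let s = moles of Pb3(PO4)2 that dissolve per litre. [Pb^2+] = 3s, [PO4^3-] = 0.024 + 2s ≈ 0.024 (Ksp is small, so little additional dissolves).
Ksp ≈ (3s)^3 × (0.024)^2
s = 1.0 × 10^-14 M
Check: 2s = 2.1 × 10^-14 ≪ 0.024, so the approximation is valid.

s ≈ 1.0 x 10^-14 M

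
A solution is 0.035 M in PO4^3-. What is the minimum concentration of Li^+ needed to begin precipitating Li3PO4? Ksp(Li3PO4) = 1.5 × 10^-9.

[Li^+] = 3.5 × 10^-3 M

Li3PO4(s) ⇌ 3 Li^+ + PO4^3-
Ksp = [Li^+]^3[PO4^3-]
Precipitation begins when Q = Ksp. With [PO4^3-] = 0.035 M:
1.5 × 10^-9 = (0.035) × [Li^+]^3
[Li^+] = (1.5 × 10^-9 / 3.5 x 10^-2)^(1/3) = 3.5 × 10^-3 M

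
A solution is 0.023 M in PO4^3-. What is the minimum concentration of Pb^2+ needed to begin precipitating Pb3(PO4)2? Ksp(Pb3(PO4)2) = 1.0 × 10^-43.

[Pb^2+] = 5.7 × 10^-14 M

Pb3(PO4)2(s) <=> 3 Pb^2+(aq) + 2 PO4^3-(aq)
Ksp = [Pb^2+]^3[PO4^3-]^2
Precipitation begins when Q = Ksp. With [PO4^3-] = 0.023 M:
1.0 × 10^-43 = (0.023)^2 × [Pb^2+]^3
[Pb^2+] = (1.0 × 10^-43 / 5.29 × 10^-4)^(1/3) = 5.7 × 10^-14 M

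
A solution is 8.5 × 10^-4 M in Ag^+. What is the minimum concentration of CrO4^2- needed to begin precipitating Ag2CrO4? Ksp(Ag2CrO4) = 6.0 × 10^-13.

Ag2CrO4(s) ⇌ 2 Ag^+ + CrO4^2-
Ksp = [Ag^+]^2[CrO4^2-]
Precipitation begins when Q = Ksp. With [Ag^+] = 8.5 × 10^-4 M:
6.0 × 10^-13 = (8.5 × 10^-4)^2 × [CrO4^2-]
[CrO4^2-] = (6.0 × 10^-13 / 7.23 × 10^-7) = 8.3 × 10^-7 M

[CrO4^2-] ≈ 8.3 × 10^-7 M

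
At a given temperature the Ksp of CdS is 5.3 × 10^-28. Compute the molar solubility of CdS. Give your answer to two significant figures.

s = 2.3e-14 M

CdS(s) <=> Cd^2+(aq) + S^2-(aq)
Ksp = [Cd^2+][S^2-]
With molar solubility s: [Cd^2+] = s, [S^2-] = s.
Ksp = s^2
s = √(5.3 × 10^-28) = 2.3 × 10^-14 M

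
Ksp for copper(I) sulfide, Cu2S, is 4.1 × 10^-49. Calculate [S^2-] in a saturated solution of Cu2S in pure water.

[S^2-] = 4.7 x 10^-17 M

Cu2S(s) ⇌ 2 Cu^+(aq) + S^2-(aq)
Ksp = [Cu^+]^2[S^2-]
For each mole of Cu2S that dissolves: [Cu^+] = 2s, [S^2-] = s.
Substituting: Ksp = (2s)^2s = 4s^3
s = (4.1 × 10^-49 / 4)^(1/3) = 4.68 x 10^-17 M
[S^2-] = s = 4.7 × 10^-17 M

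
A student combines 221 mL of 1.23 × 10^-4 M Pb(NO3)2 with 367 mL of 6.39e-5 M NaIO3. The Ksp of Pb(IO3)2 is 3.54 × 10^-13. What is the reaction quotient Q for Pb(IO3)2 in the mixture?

7.35 × 10^-14

Total volume = 221 + 367 = 588 mL.
[Pb^2+] = 1.23 × 10^-4 × (221/588) = 4.623 × 10^-5 M
[IO3^-] = 6.39 × 10^-5 × (367/588) = 3.988 × 10^-5 M
Pb(IO3)2(s) ⇌ Pb^2+(aq) + 2 IO3^-(aq), so Q = [Pb^2+][IO3^-]^2
Q = (4.623 x 10^-5)(3.988 x 10^-5)^2 = 7.35 x 10^-14
Q < Ksp, so no precipitate of Pb(IO3)2 forms.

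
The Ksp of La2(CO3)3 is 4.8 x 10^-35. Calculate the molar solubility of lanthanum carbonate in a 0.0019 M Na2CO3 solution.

4.2e-14 M

La2(CO3)3(s) ⇌ 2 La^3+ + 3 CO3^2-
Ksp = [La^3+]^2[CO3^2-]^3
Let s be the molar solubility in this solution. [La^3+] = 2s, [CO3^2-] = 0.0019 + 3s ≈ 0.0019 (common-ion effect: CO3^2- is already 0.0019 M).
Ksp ≈ (2s)^2 × (0.0019)^3
s = 4.2 x 10^-14 M
Check: 3s = 1.3 × 10^-13 ≪ 0.0019, so the approximation is valid.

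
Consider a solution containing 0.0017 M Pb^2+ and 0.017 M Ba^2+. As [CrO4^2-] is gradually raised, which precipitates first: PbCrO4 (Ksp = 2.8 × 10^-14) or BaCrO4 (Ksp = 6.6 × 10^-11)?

PbCrO4

Each salt begins to precipitate when Q = Ksp, i.e. when [CrO4^2-] reaches its threshold.
For PbCrO4: 2.8 × 10^-14 = 0.0017 × [CrO4^2-]  ⇒  [CrO4^2-] = 1.6 × 10^-11 M.
For BaCrO4: 6.6 × 10^-11 = 0.017 × [CrO4^2-]  ⇒  [CrO4^2-] = 3.9 x 10^-9 M.
The salt with the lower threshold [CrO4^2-] precipitates first: PbCrO4.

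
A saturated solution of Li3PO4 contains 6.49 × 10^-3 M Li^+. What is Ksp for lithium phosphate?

Li3PO4(s) ⇌ 3 Li^+(aq) + PO4^3-(aq)
Stoichiometry gives [PO4^3-] = (1/3)[Li^+] = 2.163 × 10^-3 M.
Ksp = [Li^+]^3[PO4^3-]
Ksp = (6.49 x 10^-3)^3 × 2.163 × 10^-3 = 5.91 × 10^-10

5.91e-10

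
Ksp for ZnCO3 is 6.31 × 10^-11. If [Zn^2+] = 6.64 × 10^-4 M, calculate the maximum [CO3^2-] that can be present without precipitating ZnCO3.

ZnCO3(s) ⇌ Zn^2+ + CO3^2-
Ksp = [Zn^2+][CO3^2-]
Precipitation begins when Q = Ksp. With [Zn^2+] = 6.64 × 10^-4 M:
6.31 × 10^-11 = (6.64 × 10^-4) × [CO3^2-]
[CO3^2-] = (6.31 × 10^-11 / 6.64 × 10^-4) = 9.50 x 10^-8 M

[CO3^2-] ≈ 9.50 × 10^-8 M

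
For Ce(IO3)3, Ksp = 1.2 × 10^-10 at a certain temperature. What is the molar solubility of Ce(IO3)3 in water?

1.5 × 10^-3 M

Ce(IO3)3(s) ⇌ Ce^3+(aq) + 3 IO3^-(aq)
Ksp = [Ce^3+][IO3^-]^3
For each mole of Ce(IO3)3 that dissolves: [Ce^3+] = s, [IO3^-] = 3s.
Ksp = s(3s)^3 = 27s^4
Solving, s = (1.2 × 10^-10/27)^(1/4) = 1.5 × 10^-3 M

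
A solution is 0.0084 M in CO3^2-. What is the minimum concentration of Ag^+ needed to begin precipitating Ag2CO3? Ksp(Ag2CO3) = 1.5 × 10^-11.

4.2 × 10^-5 M

Ag2CO3(s) ⇌ 2 Ag^+(aq) + CO3^2-(aq)
Ksp = [Ag^+]^2[CO3^2-]
Precipitation begins when Q = Ksp. With [CO3^2-] = 0.0084 M:
1.5 × 10^-11 = (0.0084) × [Ag^+]^2
[Ag^+] = (1.5 × 10^-11 / 8.4 × 10^-3)^(1/2) = 4.2 × 10^-5 M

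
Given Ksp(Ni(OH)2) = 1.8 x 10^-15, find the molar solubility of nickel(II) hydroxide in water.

Ni(OH)2(s) ⇌ Ni^2+ + 2 OH^-
Ksp = [Ni^2+][OH^-]^2
Let s = molar solubility. Then [Ni^2+] = s and [OH^-] = 2s.
Substituting: Ksp = s(2s)^2 = 4s^3
Solving, s = (1.8 x 10^-15/4)^(1/3) = 7.7 x 10^-6 M

s = 7.7 × 10^-6 M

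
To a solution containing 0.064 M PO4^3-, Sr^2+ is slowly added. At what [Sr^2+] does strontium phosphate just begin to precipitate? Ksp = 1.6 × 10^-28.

Sr3(PO4)2(s) ⇌ 3 Sr^2+ + 2 PO4^3-
Ksp = [Sr^2+]^3[PO4^3-]^2
Precipitation begins when Q = Ksp. With [PO4^3-] = 0.064 M:
1.6 × 10^-28 = (0.064)^2 × [Sr^2+]^3
[Sr^2+] = (1.6 × 10^-28 / 4.10 × 10^-3)^(1/3) = 3.4 x 10^-9 M

[Sr^2+] ≈ 3.4 x 10^-9 M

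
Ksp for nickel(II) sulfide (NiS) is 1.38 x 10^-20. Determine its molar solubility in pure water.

NiS(s) ⇌ Ni^2+(aq) + S^2-(aq)
Ksp = [Ni^2+][S^2-]
For each mole of NiS that dissolves: [Ni^2+] = s, [S^2-] = s.
Ksp = s × s = s^2
s = √(1.38 x 10^-20) = 1.17 x 10^-10 M

s ≈ 1.17 × 10^-10 M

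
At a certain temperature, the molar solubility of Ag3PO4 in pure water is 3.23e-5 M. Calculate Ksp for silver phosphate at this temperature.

Ag3PO4(s) ⇌ 3 Ag^+ + PO4^3-
Let s = molar solubility. Then [Ag^+] = 3s and [PO4^3-] = s.
Ksp = [Ag^+]^3[PO4^3-]
Ksp = (3s)^3s = 27s^4
With s = 3.23 × 10^-5: Ksp = 2.94 × 10^-17

Ksp ≈ 2.94 × 10^-17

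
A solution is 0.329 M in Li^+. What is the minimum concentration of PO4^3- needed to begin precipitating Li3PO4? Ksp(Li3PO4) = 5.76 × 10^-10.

Li3PO4(s) <=> 3 Li^+(aq) + PO4^3-(aq)
Ksp = [Li^+]^3[PO4^3-]
Precipitation begins when Q = Ksp. With [Li^+] = 0.329 M:
5.76 × 10^-10 = (0.329)^3 × [PO4^3-]
[PO4^3-] = (5.76 × 10^-10 / 3.561 × 10^-2) = 1.62 × 10^-8 M

1.62 × 10^-8 M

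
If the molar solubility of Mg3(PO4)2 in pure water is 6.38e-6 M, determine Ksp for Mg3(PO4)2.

Ksp ≈ 1.14 x 10^-24

Mg3(PO4)2(s) ⇌ 3 Mg^2+(aq) + 2 PO4^3-(aq)
Let s = molar solubility. Then [Mg^2+] = 3s and [PO4^3-] = 2s.
Ksp = [Mg^2+]^3[PO4^3-]^2
Substituting: Ksp = (3s)^3(2s)^2 = 108s^5
With s = 6.38 x 10^-6: Ksp = 1.14 × 10^-24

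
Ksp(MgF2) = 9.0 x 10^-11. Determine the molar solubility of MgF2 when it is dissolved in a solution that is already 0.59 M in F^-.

MgF2(s) <=> Mg^2+(aq) + 2 F^-(aq)
Ksp = [Mg^2+][F^-]^2
Let s be the molar solubility in this solution. [Mg^2+] = s, [F^-] = 0.59 + 2s ≈ 0.59 (Ksp is small, so little additional dissolves).
Ksp ≈ s × (0.59)^2
s = 2.6 × 10^-10 M
Check: 2s = 5.2 × 10^-10 ≪ 0.59, so the approximation is valid.

s = 2.6 x 10^-10 M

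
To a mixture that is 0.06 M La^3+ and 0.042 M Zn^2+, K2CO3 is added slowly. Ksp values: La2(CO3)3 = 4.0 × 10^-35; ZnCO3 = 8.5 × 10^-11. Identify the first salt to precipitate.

La2(CO3)3

Each salt begins to precipitate when Q = Ksp, i.e. when [CO3^2-] reaches its threshold.
For La2(CO3)3: 4.0 × 10^-35 = (0.06)^2 × [CO3^2-]^3  ⇒  [CO3^2-] = 2.2 x 10^-11 M.
For ZnCO3: 8.5 × 10^-11 = 0.042 × [CO3^2-]  ⇒  [CO3^2-] = 2.0 × 10^-9 M.
The salt with the lower threshold [CO3^2-] precipitates first: La2(CO3)3.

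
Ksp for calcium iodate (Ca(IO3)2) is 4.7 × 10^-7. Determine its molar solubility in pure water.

s = 4.9 x 10^-3 M

Ca(IO3)2(s) ⇌ Ca^2+ + 2 IO3^-
Ksp = [Ca^2+][IO3^-]^2
If s mol/L of Ca(IO3)2 dissolves, [Ca^2+] = s and [IO3^-] = 2s.
So Ksp = s × (2s)^2 = 4s^3
s^3 = 4.7 × 10^-7 / 4, so s = 4.9 × 10^-3 M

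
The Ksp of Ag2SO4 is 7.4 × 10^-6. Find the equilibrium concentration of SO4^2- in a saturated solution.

[SO4^2-] ≈ 0.012 M

Ag2SO4(s) ⇌ 2 Ag^+ + SO4^2-
Ksp = [Ag^+]^2[SO4^2-]
If s mol/L of Ag2SO4 dissolves, [Ag^+] = 2s and [SO4^2-] = s.
Substituting: Ksp = (2s)^2s = 4s^3
Solving, s = (7.4 × 10^-6/4)^(1/3) = 1.23 × 10^-2 M
[SO4^2-] = s = 1.2 x 10^-2 M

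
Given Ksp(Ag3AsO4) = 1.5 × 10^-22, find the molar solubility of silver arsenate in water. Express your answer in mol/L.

1.5e-6 M

Ag3AsO4(s) ⇌ 3 Ag^+ + AsO4^3-
Ksp = [Ag^+]^3[AsO4^3-]
For each mole of Ag3AsO4 that dissolves: [Ag^+] = 3s, [AsO4^3-] = s.
Ksp = (3s)^3s = 27s^4
s = (1.5 × 10^-22 / 27)^(1/4) = 1.5 × 10^-6 M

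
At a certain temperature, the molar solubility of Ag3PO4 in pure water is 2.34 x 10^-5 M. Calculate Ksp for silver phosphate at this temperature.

8.10 × 10^-18

Ag3PO4(s) ⇌ 3 Ag^+(aq) + PO4^3-(aq)
For each mole of Ag3PO4 that dissolves: [Ag^+] = 3s, [PO4^3-] = s.
Ksp = [Ag^+]^3[PO4^3-]
Substituting: Ksp = (3s)^3s = 27s^4
Ksp = 27 × (2.34 × 10^-5)^4 = 8.10 x 10^-18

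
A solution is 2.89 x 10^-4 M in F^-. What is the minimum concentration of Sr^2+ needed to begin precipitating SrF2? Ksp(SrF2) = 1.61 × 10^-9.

SrF2(s) ⇌ Sr^2+(aq) + 2 F^-(aq)
Ksp = [Sr^2+][F^-]^2
Precipitation begins when Q = Ksp. With [F^-] = 2.89 x 10^-4 M:
1.61 × 10^-9 = (2.89 x 10^-4)^2 × [Sr^2+]
[Sr^2+] = (1.61 × 10^-9 / 8.352 × 10^-8) = 1.93 × 10^-2 M

0.0193 M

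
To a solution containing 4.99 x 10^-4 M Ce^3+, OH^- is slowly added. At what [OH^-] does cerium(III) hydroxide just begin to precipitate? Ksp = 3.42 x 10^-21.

Ce(OH)3(s) ⇌ Ce^3+(aq) + 3 OH^-(aq)
Ksp = [Ce^3+][OH^-]^3
Precipitation begins when Q = Ksp. With [Ce^3+] = 4.99 x 10^-4 M:
3.42 x 10^-21 = (4.99 x 10^-4) × [OH^-]^3
[OH^-] = (3.42 x 10^-21 / 4.99 × 10^-4)^(1/3) = 1.90 x 10^-6 M

[OH^-] ≈ 1.90 × 10^-6 M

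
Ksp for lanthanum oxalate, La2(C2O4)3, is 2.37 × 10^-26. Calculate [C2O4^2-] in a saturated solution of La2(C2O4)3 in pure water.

[C2O4^2-] ≈ 8.82 × 10^-6 M

La2(C2O4)3(s) <=> 2 La^3+(aq) + 3 C2O4^2-(aq)
Ksp = [La^3+]^2[C2O4^2-]^3
If s mol/L of La2(C2O4)3 dissolves, [La^3+] = 2s and [C2O4^2-] = 3s.
So Ksp = (2s)^2 × (3s)^3 = 108s^5
s^5 = 2.37 × 10^-26 / 108, so s = 2.939 × 10^-6 M
[C2O4^2-] = 3s = 8.82 x 10^-6 M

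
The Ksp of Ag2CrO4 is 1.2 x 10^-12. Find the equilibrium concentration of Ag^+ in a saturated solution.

1.3 x 10^-4 M

Ag2CrO4(s) ⇌ 2 Ag^+(aq) + CrO4^2-(aq)
Ksp = [Ag^+]^2[CrO4^2-]
Let s = molar solubility. Then [Ag^+] = 2s and [CrO4^2-] = s.
So Ksp = (2s)^2 × s = 4s^3
s = (1.2 x 10^-12 / 4)^(1/3) = 6.69 x 10^-5 M
[Ag^+] = 2s = 1.3 × 10^-4 M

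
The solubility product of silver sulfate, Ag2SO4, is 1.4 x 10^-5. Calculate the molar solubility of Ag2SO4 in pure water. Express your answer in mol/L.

Ag2SO4(s) <=> 2 Ag^+(aq) + SO4^2-(aq)
Ksp = [Ag^+]^2[SO4^2-]
With molar solubility s: [Ag^+] = 2s, [SO4^2-] = s.
Ksp = (2s)^2s = 4s^3
s = (1.4 x 10^-5 / 4)^(1/3) = 1.5 x 10^-2 M

s = 1.5e-2 M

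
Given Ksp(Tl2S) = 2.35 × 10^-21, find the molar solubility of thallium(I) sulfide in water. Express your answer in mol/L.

Tl2S(s) ⇌ 2 Tl^+(aq) + S^2-(aq)
Ksp = [Tl^+]^2[S^2-]
If s mol/L of Tl2S dissolves, [Tl^+] = 2s and [S^2-] = s.
Ksp = (2s)^2s = 4s^3
s^3 = 2.35 × 10^-21 / 4, so s = 8.38 x 10^-8 M

s = 8.38 x 10^-8 M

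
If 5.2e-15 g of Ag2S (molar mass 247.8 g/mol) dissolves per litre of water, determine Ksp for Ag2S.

Ksp ≈ 3.7 × 10^-50

Molar solubility s = (5.2 × 10^-15 g/L) / (247.8 g/mol) = 2.10 x 10^-17 M.
Ag2S(s) ⇌ 2 Ag^+(aq) + S^2-(aq)
For each mole of Ag2S that dissolves: [Ag^+] = 2s, [S^2-] = s.
Ksp = [Ag^+]^2[S^2-]
Substituting: Ksp = (2s)^2s = 4s^3
Ksp = 4 × (2.10 × 10^-17)^3 = 3.7 × 10^-50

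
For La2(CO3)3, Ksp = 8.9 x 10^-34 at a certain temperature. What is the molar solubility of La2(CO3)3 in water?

La2(CO3)3(s) ⇌ 2 La^3+(aq) + 3 CO3^2-(aq)
Ksp = [La^3+]^2[CO3^2-]^3
With molar solubility s: [La^3+] = 2s, [CO3^2-] = 3s.
So Ksp = (2s)^2 × (3s)^3 = 108s^5
s^5 = 8.9 x 10^-34 / 108, so s = 9.6 × 10^-8 M

s = 9.6 × 10^-8 M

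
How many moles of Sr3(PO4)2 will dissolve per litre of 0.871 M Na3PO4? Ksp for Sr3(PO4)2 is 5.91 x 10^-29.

Sr3(PO4)2(s) ⇌ 3 Sr^2+(aq) + 2 PO4^3-(aq)
Ksp = [Sr^2+]^3[PO4^3-]^2
Let s = moles of Sr3(PO4)2 that dissolve per litre. [Sr^2+] = 3s, [PO4^3-] = 0.871 + 2s ≈ 0.871 (common-ion effect: PO4^3- is already 0.871 M).
Ksp ≈ (3s)^3 × (0.871)^2
s = 1.42 × 10^-10 M
Check: 2s = 2.8 × 10^-10 ≪ 0.871, so the approximation is valid.

1.42e-10 M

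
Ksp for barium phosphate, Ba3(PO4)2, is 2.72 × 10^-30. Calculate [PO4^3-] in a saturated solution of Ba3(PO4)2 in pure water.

9.58 × 10^-7 M

Ba3(PO4)2(s) ⇌ 3 Ba^2+ + 2 PO4^3-
Ksp = [Ba^2+]^3[PO4^3-]^2
If s mol/L of Ba3(PO4)2 dissolves, [Ba^2+] = 3s and [PO4^3-] = 2s.
So Ksp = (3s)^3 × (2s)^2 = 108s^5
s^5 = 2.72 × 10^-30 / 108, so s = 4.789 x 10^-7 M
[PO4^3-] = 2s = 9.58 x 10^-7 M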